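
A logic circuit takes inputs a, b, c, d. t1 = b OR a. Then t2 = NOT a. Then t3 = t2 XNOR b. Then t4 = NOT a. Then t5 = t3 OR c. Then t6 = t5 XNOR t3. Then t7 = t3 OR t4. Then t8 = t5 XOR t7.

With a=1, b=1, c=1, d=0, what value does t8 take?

t2 = NOT 1 = 0
t3 = 0 XNOR 1 = 0
t4 = NOT 1 = 0
t5 = 0 OR 1 = 1
t7 = 0 OR 0 = 0
t8 = 1 XOR 0 = 1

1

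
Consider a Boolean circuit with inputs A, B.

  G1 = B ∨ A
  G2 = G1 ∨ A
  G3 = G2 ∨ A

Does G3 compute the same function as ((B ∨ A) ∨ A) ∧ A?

No

G1 = B ∨ A
G2 = G1 ∨ A = (B ∨ A) ∨ A
G3 = G2 ∨ A = ((B ∨ A) ∨ A) ∨ A
At A=0, B=1: circuit gives 1, formula gives 0.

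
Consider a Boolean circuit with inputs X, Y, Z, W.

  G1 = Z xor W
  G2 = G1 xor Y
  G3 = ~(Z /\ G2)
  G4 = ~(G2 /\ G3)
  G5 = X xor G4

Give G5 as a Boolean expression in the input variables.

X xor (~(((Z xor W) xor Y) /\ (~(Z /\ ((Z xor W) xor Y)))))

G1 = Z xor W
G2 = G1 xor Y = (Z xor W) xor Y
G3 = ~(Z /\ G2) = ~(Z /\ ((Z xor W) xor Y))
G4 = ~(G2 /\ G3) = ~(((Z xor W) xor Y) /\ (~(Z /\ ((Z xor W) xor Y))))
G5 = X xor G4 = X xor (~(((Z xor W) xor Y) /\ (~(Z /\ ((Z xor W) xor Y)))))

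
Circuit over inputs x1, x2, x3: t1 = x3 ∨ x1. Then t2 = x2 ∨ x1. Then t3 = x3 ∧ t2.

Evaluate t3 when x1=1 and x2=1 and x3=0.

t2 = 1 ∨ 1 = 1
t3 = 0 ∧ 1 = 0

0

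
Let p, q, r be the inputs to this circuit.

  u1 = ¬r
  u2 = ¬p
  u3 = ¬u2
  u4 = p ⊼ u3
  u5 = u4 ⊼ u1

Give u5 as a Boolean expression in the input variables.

(p ⊼ ¬¬p) ⊼ ¬r

u1 = ¬r
u2 = ¬p
u3 = ¬u2 = ¬¬p
u4 = p ⊼ u3 = p ⊼ ¬¬p
u5 = u4 ⊼ u1 = (p ⊼ ¬¬p) ⊼ ¬r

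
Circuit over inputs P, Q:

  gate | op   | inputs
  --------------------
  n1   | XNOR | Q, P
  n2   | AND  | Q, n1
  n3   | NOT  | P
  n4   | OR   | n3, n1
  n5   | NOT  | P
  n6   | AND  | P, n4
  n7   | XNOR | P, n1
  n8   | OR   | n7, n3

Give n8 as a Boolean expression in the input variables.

n1 = Q XNOR P
n3 = NOT P
n7 = P XNOR n1 = P XNOR (Q XNOR P)
n8 = n7 OR n3 = (P XNOR (Q XNOR P)) OR NOT P

(P XNOR (Q XNOR P)) OR NOT P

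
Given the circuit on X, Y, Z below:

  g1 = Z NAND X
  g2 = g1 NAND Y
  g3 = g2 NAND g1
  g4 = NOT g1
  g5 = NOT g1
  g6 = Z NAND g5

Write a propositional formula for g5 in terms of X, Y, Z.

NOT (Z NAND X)

g1 = Z NAND X
g5 = NOT g1 = NOT (Z NAND X)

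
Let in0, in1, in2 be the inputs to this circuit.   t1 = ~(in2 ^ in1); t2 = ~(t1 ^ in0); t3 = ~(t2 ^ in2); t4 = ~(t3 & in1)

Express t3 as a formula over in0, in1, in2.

~((~((~(in2 ^ in1)) ^ in0)) ^ in2)

t1 = ~(in2 ^ in1)
t2 = ~(t1 ^ in0) = ~((~(in2 ^ in1)) ^ in0)
t3 = ~(t2 ^ in2) = ~((~((~(in2 ^ in1)) ^ in0)) ^ in2)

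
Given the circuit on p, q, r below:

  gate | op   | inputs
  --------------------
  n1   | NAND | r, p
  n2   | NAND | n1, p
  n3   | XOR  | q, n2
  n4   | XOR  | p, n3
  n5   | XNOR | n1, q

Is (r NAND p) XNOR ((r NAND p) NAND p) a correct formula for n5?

n1 = r NAND p
n5 = n1 XNOR q = (r NAND p) XNOR q
At p=0, q=0, r=0: circuit gives 0, formula gives 1.

No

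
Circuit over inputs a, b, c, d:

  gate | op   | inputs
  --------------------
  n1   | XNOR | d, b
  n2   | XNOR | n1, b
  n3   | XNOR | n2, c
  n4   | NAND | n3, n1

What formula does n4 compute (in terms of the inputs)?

n1 = d XNOR b
n2 = n1 XNOR b = (d XNOR b) XNOR b
n3 = n2 XNOR c = ((d XNOR b) XNOR b) XNOR c
n4 = n3 NAND n1 = (((d XNOR b) XNOR b) XNOR c) NAND (d XNOR b)

(((d XNOR b) XNOR b) XNOR c) NAND (d XNOR b)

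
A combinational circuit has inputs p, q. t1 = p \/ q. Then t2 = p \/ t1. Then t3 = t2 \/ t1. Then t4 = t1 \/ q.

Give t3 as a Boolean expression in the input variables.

(p \/ (p \/ q)) \/ (p \/ q)

t1 = p \/ q
t2 = p \/ t1 = p \/ (p \/ q)
t3 = t2 \/ t1 = (p \/ (p \/ q)) \/ (p \/ q)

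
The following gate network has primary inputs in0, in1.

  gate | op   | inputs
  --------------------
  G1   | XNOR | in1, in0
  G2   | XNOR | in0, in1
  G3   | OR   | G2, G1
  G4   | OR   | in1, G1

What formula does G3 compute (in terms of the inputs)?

G1 = in1 XNOR in0
G2 = in0 XNOR in1
G3 = G2 OR G1 = (in0 XNOR in1) OR (in1 XNOR in0)

(in0 XNOR in1) OR (in1 XNOR in0)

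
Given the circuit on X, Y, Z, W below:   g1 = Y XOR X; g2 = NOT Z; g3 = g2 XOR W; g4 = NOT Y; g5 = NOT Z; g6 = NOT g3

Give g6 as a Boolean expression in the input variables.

g2 = NOT Z
g3 = g2 XOR W = NOT Z XOR W
g6 = NOT g3 = NOT (NOT Z XOR W)

NOT (NOT Z XOR W)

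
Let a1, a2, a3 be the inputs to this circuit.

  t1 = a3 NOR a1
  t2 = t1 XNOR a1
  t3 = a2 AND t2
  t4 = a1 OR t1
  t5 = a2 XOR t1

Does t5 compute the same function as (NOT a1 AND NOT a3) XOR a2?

Yes

t1 = a3 NOR a1
t5 = a2 XOR t1 = a2 XOR (a3 NOR a1)
At a1=0, a2=0, a3=1: circuit gives 0, formula gives 0.
At a1=0, a2=0, a3=0: circuit gives 1, formula gives 1.
Agrees on all 8 inputs.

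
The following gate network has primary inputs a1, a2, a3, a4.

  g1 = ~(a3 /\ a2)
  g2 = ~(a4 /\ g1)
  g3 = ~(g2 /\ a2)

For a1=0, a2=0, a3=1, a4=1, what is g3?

1

g1 = ~(1 /\ 0) = 1
g2 = ~(1 /\ 1) = 0
g3 = ~(0 /\ 0) = 1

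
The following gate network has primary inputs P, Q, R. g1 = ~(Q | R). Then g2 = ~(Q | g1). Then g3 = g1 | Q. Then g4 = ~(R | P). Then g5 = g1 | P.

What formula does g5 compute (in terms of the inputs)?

(~(Q | R)) | P

g1 = ~(Q | R)
g5 = g1 | P = (~(Q | R)) | P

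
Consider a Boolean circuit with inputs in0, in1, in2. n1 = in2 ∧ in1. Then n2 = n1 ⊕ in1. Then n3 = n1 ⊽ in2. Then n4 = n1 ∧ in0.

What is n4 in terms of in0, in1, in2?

n1 = in2 ∧ in1
n4 = n1 ∧ in0 = (in2 ∧ in1) ∧ in0

(in2 ∧ in1) ∧ in0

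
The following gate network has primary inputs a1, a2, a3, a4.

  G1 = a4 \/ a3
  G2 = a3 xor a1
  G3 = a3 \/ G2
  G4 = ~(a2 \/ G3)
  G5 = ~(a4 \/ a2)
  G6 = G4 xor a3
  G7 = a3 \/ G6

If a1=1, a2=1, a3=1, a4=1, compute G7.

G2 = 1 xor 1 = 0
G3 = 1 \/ 0 = 1
G4 = ~(1 \/ 1) = 0
G6 = 0 xor 1 = 1
G7 = 1 \/ 1 = 1

1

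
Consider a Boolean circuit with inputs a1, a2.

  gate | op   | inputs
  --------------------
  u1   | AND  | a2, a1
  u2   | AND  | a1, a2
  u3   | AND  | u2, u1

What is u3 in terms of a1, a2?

u1 = a2 AND a1
u2 = a1 AND a2
u3 = u2 AND u1 = (a1 AND a2) AND (a2 AND a1)

(a1 AND a2) AND (a2 AND a1)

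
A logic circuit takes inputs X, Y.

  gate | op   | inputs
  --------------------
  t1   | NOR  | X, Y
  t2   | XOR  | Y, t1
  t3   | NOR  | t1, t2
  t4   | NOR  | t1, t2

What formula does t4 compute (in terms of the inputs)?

(X NOR Y) NOR (Y XOR (X NOR Y))

t1 = X NOR Y
t2 = Y XOR t1 = Y XOR (X NOR Y)
t4 = t1 NOR t2 = (X NOR Y) NOR (Y XOR (X NOR Y))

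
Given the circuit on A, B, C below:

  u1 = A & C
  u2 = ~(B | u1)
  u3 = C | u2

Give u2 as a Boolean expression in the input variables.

u1 = A & C
u2 = ~(B | u1) = ~(B | (A & C))

~(B | (A & C))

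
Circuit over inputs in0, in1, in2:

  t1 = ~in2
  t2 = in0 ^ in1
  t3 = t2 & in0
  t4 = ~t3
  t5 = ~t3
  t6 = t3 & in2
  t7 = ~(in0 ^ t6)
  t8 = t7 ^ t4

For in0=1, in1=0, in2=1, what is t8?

t2 = 1 ^ 0 = 1
t3 = 1 & 1 = 1
t4 = ~1 = 0
t6 = 1 & 1 = 1
t7 = ~(1 ^ 1) = 1
t8 = 1 ^ 0 = 1

1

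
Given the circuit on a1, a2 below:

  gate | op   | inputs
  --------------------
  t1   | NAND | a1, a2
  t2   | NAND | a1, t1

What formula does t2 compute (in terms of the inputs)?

a1 NAND (a1 NAND a2)

t1 = a1 NAND a2
t2 = a1 NAND t1 = a1 NAND (a1 NAND a2)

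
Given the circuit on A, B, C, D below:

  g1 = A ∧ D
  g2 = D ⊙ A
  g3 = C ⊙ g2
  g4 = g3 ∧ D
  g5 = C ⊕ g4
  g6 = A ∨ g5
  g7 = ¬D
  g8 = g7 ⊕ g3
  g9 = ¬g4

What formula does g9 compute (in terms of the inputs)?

¬((C ⊙ (D ⊙ A)) ∧ D)

g2 = D ⊙ A
g3 = C ⊙ g2 = C ⊙ (D ⊙ A)
g4 = g3 ∧ D = (C ⊙ (D ⊙ A)) ∧ D
g9 = ¬g4 = ¬((C ⊙ (D ⊙ A)) ∧ D)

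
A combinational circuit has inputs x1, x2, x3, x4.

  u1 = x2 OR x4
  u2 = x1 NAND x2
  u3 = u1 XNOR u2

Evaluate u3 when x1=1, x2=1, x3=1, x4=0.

u1 = 1 OR 0 = 1
u2 = 1 NAND 1 = 0
u3 = 1 XNOR 0 = 0

0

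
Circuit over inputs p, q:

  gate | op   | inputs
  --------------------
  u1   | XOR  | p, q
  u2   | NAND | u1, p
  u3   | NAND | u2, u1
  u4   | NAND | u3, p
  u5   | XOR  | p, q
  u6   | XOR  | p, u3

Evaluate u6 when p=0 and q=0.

1

u1 = 0 XOR 0 = 0
u2 = 0 NAND 0 = 1
u3 = 1 NAND 0 = 1
u6 = 0 XOR 1 = 1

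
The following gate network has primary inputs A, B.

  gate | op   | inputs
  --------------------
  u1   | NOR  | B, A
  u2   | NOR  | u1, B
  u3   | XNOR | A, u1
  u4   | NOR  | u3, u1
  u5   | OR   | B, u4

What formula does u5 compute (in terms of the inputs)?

B OR ((A XNOR (B NOR A)) NOR (B NOR A))

u1 = B NOR A
u3 = A XNOR u1 = A XNOR (B NOR A)
u4 = u3 NOR u1 = (A XNOR (B NOR A)) NOR (B NOR A)
u5 = B OR u4 = B OR ((A XNOR (B NOR A)) NOR (B NOR A))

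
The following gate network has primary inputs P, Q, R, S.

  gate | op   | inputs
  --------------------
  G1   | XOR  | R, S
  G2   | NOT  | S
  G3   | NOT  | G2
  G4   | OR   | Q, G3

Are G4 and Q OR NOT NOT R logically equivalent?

No

G2 = NOT S
G3 = NOT G2 = NOT NOT S
G4 = Q OR G3 = Q OR NOT NOT S
At P=0, Q=0, R=0, S=1: circuit gives 1, formula gives 0.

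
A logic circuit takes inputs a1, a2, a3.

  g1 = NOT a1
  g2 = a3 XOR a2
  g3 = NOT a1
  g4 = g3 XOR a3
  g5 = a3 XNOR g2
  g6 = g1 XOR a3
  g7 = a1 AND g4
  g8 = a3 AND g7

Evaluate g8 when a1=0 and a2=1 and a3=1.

g3 = NOT 0 = 1
g4 = 1 XOR 1 = 0
g7 = 0 AND 0 = 0
g8 = 1 AND 0 = 0

0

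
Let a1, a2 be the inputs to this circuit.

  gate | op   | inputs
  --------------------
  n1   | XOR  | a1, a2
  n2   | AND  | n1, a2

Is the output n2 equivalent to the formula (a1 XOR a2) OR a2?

No

n1 = a1 XOR a2
n2 = n1 AND a2 = (a1 XOR a2) AND a2
At a1=1, a2=0: circuit gives 0, formula gives 1.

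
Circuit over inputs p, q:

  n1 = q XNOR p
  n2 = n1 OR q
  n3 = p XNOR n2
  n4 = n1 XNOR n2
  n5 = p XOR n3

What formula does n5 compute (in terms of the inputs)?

p XOR (p XNOR ((q XNOR p) OR q))

n1 = q XNOR p
n2 = n1 OR q = (q XNOR p) OR q
n3 = p XNOR n2 = p XNOR ((q XNOR p) OR q)
n5 = p XOR n3 = p XOR (p XNOR ((q XNOR p) OR q))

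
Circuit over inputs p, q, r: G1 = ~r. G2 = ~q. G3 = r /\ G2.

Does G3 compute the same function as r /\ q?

No

G2 = ~q
G3 = r /\ G2 = r /\ ~q
At p=0, q=0, r=1: circuit gives 1, formula gives 0.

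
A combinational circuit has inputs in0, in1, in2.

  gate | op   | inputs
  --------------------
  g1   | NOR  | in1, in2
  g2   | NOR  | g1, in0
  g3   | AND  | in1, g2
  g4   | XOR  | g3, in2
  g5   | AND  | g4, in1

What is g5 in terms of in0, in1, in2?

((in1 AND ((in1 NOR in2) NOR in0)) XOR in2) AND in1

g1 = in1 NOR in2
g2 = g1 NOR in0 = (in1 NOR in2) NOR in0
g3 = in1 AND g2 = in1 AND ((in1 NOR in2) NOR in0)
g4 = g3 XOR in2 = (in1 AND ((in1 NOR in2) NOR in0)) XOR in2
g5 = g4 AND in1 = ((in1 AND ((in1 NOR in2) NOR in0)) XOR in2) AND in1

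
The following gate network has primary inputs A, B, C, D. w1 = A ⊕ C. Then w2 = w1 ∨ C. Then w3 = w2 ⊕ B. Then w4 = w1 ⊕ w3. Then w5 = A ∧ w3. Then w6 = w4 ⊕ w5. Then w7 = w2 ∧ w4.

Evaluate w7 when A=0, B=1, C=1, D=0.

1

w1 = 0 ⊕ 1 = 1
w2 = 1 ∨ 1 = 1
w3 = 1 ⊕ 1 = 0
w4 = 1 ⊕ 0 = 1
w7 = 1 ∧ 1 = 1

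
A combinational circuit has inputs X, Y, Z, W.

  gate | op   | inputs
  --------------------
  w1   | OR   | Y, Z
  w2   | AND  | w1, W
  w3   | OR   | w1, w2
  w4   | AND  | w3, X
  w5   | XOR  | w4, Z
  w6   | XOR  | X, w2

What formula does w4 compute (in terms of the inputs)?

w1 = Y OR Z
w2 = w1 AND W = (Y OR Z) AND W
w3 = w1 OR w2 = (Y OR Z) OR ((Y OR Z) AND W)
w4 = w3 AND X = ((Y OR Z) OR ((Y OR Z) AND W)) AND X

((Y OR Z) OR ((Y OR Z) AND W)) AND X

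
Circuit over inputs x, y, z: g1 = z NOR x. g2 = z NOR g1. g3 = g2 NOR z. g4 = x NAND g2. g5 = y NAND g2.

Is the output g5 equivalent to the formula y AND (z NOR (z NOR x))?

g1 = z NOR x
g2 = z NOR g1 = z NOR (z NOR x)
g5 = y NAND g2 = y NAND (z NOR (z NOR x))
At x=0, y=0, z=0: circuit gives 1, formula gives 0.

No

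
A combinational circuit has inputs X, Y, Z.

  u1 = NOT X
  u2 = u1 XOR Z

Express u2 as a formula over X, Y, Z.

NOT X XOR Z

u1 = NOT X
u2 = u1 XOR Z = NOT X XOR Z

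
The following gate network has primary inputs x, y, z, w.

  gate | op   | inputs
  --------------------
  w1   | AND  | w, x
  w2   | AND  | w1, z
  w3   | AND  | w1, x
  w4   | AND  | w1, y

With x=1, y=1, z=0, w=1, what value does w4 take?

1

w1 = 1 AND 1 = 1
w4 = 1 AND 1 = 1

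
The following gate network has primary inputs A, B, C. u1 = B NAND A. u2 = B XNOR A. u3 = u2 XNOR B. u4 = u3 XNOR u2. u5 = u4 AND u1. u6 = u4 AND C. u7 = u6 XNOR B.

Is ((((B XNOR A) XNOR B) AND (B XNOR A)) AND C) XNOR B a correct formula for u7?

u2 = B XNOR A
u3 = u2 XNOR B = (B XNOR A) XNOR B
u4 = u3 XNOR u2 = ((B XNOR A) XNOR B) XNOR (B XNOR A)
u6 = u4 AND C = (((B XNOR A) XNOR B) XNOR (B XNOR A)) AND C
u7 = u6 XNOR B = ((((B XNOR A) XNOR B) XNOR (B XNOR A)) AND C) XNOR B
At A=0, B=1, C=1: circuit gives 1, formula gives 0.

No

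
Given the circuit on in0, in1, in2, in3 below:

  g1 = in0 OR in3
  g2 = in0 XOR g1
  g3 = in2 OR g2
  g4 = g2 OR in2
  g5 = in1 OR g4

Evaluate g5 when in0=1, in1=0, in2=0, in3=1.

g1 = 1 OR 1 = 1
g2 = 1 XOR 1 = 0
g4 = 0 OR 0 = 0
g5 = 0 OR 0 = 0

0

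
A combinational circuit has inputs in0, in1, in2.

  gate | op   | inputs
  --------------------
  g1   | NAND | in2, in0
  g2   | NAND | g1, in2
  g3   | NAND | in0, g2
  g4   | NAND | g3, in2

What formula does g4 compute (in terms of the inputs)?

g1 = in2 NAND in0
g2 = g1 NAND in2 = (in2 NAND in0) NAND in2
g3 = in0 NAND g2 = in0 NAND ((in2 NAND in0) NAND in2)
g4 = g3 NAND in2 = (in0 NAND ((in2 NAND in0) NAND in2)) NAND in2

(in0 NAND ((in2 NAND in0) NAND in2)) NAND in2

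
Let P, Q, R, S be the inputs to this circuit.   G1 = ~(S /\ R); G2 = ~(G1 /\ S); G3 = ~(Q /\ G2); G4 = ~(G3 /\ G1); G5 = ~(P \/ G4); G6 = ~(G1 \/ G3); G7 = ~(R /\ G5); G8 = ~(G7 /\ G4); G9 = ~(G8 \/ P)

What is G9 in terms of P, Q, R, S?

~((~((~(R /\ (~(P \/ (~((~(Q /\ (~((~(S /\ R)) /\ S)))) /\ (~(S /\ R)))))))) /\ (~((~(Q /\ (~((~(S /\ R)) /\ S)))) /\ (~(S /\ R)))))) \/ P)

G1 = ~(S /\ R)
G2 = ~(G1 /\ S) = ~((~(S /\ R)) /\ S)
G3 = ~(Q /\ G2) = ~(Q /\ (~((~(S /\ R)) /\ S)))
G4 = ~(G3 /\ G1) = ~((~(Q /\ (~((~(S /\ R)) /\ S)))) /\ (~(S /\ R)))
G5 = ~(P \/ G4) = ~(P \/ (~((~(Q /\ (~((~(S /\ R)) /\ S)))) /\ (~(S /\ R)))))
G7 = ~(R /\ G5) = ~(R /\ (~(P \/ (~((~(Q /\ (~((~(S /\ R)) /\ S)))) /\ (~(S /\ R)))))))
G8 = ~(G7 /\ G4) = ~((~(R /\ (~(P \/ (~((~(Q /\ (~((~(S /\ R)) /\ S)))) /\ (~(S /\ R)))))))) /\ (~((~(Q /\ (~((~(S /\ R)) /\ S)))) /\ (~(S /\ R)))))
G9 = ~(G8 \/ P) = ~((~((~(R /\ (~(P \/ (~((~(Q /\ (~((~(S /\ R)) /\ S)))) /\ (~(S /\ R)))))))) /\ (~((~(Q /\ (~((~(S /\ R)) /\ S)))) /\ (~(S /\ R)))))) \/ P)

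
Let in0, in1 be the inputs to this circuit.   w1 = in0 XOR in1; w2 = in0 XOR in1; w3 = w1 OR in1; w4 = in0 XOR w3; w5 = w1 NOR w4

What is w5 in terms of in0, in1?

(in0 XOR in1) NOR (in0 XOR ((in0 XOR in1) OR in1))

w1 = in0 XOR in1
w3 = w1 OR in1 = (in0 XOR in1) OR in1
w4 = in0 XOR w3 = in0 XOR ((in0 XOR in1) OR in1)
w5 = w1 NOR w4 = (in0 XOR in1) NOR (in0 XOR ((in0 XOR in1) OR in1))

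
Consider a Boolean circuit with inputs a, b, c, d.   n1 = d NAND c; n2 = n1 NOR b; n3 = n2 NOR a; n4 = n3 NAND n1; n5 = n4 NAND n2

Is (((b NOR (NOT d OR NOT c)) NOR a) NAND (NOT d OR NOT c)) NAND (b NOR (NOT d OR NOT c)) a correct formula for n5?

Yes

n1 = d NAND c
n2 = n1 NOR b = (d NAND c) NOR b
n3 = n2 NOR a = ((d NAND c) NOR b) NOR a
n4 = n3 NAND n1 = (((d NAND c) NOR b) NOR a) NAND (d NAND c)
n5 = n4 NAND n2 = ((((d NAND c) NOR b) NOR a) NAND (d NAND c)) NAND ((d NAND c) NOR b)
At a=0, b=0, c=1, d=1: circuit gives 0, formula gives 0.
At a=0, b=0, c=0, d=0: circuit gives 1, formula gives 1.
Agrees on all 16 inputs.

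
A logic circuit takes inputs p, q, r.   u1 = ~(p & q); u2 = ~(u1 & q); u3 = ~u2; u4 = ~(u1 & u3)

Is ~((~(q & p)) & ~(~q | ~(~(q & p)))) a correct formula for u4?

Yes

u1 = ~(p & q)
u2 = ~(u1 & q) = ~((~(p & q)) & q)
u3 = ~u2 = ~(~((~(p & q)) & q))
u4 = ~(u1 & u3) = ~((~(p & q)) & ~(~((~(p & q)) & q)))
At p=0, q=1, r=0: circuit gives 0, formula gives 0.
At p=0, q=0, r=0: circuit gives 1, formula gives 1.
Agrees on all 8 inputs.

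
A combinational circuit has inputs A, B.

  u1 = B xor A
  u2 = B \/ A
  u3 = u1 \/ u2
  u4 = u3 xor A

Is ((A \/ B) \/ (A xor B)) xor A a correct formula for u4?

Yes

u1 = B xor A
u2 = B \/ A
u3 = u1 \/ u2 = (B xor A) \/ (B \/ A)
u4 = u3 xor A = ((B xor A) \/ (B \/ A)) xor A
At A=0, B=0: circuit gives 0, formula gives 0.
At A=0, B=1: circuit gives 1, formula gives 1.
Agrees on all 4 inputs.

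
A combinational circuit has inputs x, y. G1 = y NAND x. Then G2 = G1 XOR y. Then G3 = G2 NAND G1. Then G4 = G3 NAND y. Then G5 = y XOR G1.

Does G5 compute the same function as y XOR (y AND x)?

G1 = y NAND x
G5 = y XOR G1 = y XOR (y NAND x)
At x=0, y=0: circuit gives 1, formula gives 0.

No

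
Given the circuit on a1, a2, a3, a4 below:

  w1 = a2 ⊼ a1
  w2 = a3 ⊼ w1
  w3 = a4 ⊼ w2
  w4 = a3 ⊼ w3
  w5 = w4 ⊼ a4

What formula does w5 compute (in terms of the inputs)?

w1 = a2 ⊼ a1
w2 = a3 ⊼ w1 = a3 ⊼ (a2 ⊼ a1)
w3 = a4 ⊼ w2 = a4 ⊼ (a3 ⊼ (a2 ⊼ a1))
w4 = a3 ⊼ w3 = a3 ⊼ (a4 ⊼ (a3 ⊼ (a2 ⊼ a1)))
w5 = w4 ⊼ a4 = (a3 ⊼ (a4 ⊼ (a3 ⊼ (a2 ⊼ a1)))) ⊼ a4

(a3 ⊼ (a4 ⊼ (a3 ⊼ (a2 ⊼ a1)))) ⊼ a4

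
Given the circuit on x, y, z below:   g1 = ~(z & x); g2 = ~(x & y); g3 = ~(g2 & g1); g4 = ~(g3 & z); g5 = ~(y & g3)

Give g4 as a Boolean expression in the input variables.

g1 = ~(z & x)
g2 = ~(x & y)
g3 = ~(g2 & g1) = ~((~(x & y)) & (~(z & x)))
g4 = ~(g3 & z) = ~((~((~(x & y)) & (~(z & x)))) & z)

~((~((~(x & y)) & (~(z & x)))) & z)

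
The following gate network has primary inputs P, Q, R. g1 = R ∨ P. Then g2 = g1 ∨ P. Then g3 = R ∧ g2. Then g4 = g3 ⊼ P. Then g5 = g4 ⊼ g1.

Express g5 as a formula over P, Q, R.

g1 = R ∨ P
g2 = g1 ∨ P = (R ∨ P) ∨ P
g3 = R ∧ g2 = R ∧ ((R ∨ P) ∨ P)
g4 = g3 ⊼ P = (R ∧ ((R ∨ P) ∨ P)) ⊼ P
g5 = g4 ⊼ g1 = ((R ∧ ((R ∨ P) ∨ P)) ⊼ P) ⊼ (R ∨ P)

((R ∧ ((R ∨ P) ∨ P)) ⊼ P) ⊼ (R ∨ P)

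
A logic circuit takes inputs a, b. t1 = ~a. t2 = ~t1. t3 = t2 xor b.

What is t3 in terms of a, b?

t1 = ~a
t2 = ~t1 = ~~a
t3 = t2 xor b = ~~a xor b

~~a xor b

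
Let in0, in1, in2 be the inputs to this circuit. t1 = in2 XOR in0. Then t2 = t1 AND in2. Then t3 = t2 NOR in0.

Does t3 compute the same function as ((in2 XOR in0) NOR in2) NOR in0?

No

t1 = in2 XOR in0
t2 = t1 AND in2 = (in2 XOR in0) AND in2
t3 = t2 NOR in0 = ((in2 XOR in0) AND in2) NOR in0
At in0=0, in1=0, in2=0: circuit gives 1, formula gives 0.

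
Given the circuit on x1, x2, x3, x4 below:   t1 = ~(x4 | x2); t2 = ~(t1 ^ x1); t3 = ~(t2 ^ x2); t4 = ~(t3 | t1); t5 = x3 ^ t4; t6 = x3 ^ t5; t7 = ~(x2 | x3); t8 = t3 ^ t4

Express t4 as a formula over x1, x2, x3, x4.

t1 = ~(x4 | x2)
t2 = ~(t1 ^ x1) = ~((~(x4 | x2)) ^ x1)
t3 = ~(t2 ^ x2) = ~((~((~(x4 | x2)) ^ x1)) ^ x2)
t4 = ~(t3 | t1) = ~((~((~((~(x4 | x2)) ^ x1)) ^ x2)) | (~(x4 | x2)))

~((~((~((~(x4 | x2)) ^ x1)) ^ x2)) | (~(x4 | x2)))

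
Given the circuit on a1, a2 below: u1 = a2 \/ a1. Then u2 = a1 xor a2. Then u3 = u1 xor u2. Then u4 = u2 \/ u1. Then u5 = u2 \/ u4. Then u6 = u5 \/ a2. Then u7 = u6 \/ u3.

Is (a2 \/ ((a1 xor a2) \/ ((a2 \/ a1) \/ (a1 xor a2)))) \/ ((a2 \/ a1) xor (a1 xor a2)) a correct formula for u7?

Yes

u1 = a2 \/ a1
u2 = a1 xor a2
u3 = u1 xor u2 = (a2 \/ a1) xor (a1 xor a2)
u4 = u2 \/ u1 = (a1 xor a2) \/ (a2 \/ a1)
u5 = u2 \/ u4 = (a1 xor a2) \/ ((a1 xor a2) \/ (a2 \/ a1))
u6 = u5 \/ a2 = ((a1 xor a2) \/ ((a1 xor a2) \/ (a2 \/ a1))) \/ a2
u7 = u6 \/ u3 = (((a1 xor a2) \/ ((a1 xor a2) \/ (a2 \/ a1))) \/ a2) \/ ((a2 \/ a1) xor (a1 xor a2))
At a1=0, a2=0: circuit gives 0, formula gives 0.
At a1=0, a2=1: circuit gives 1, formula gives 1.
Agrees on all 4 inputs.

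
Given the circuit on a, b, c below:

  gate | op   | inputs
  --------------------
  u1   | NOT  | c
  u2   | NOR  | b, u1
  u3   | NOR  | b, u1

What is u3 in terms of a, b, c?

u1 = NOT c
u3 = b NOR u1 = b NOR NOT c

b NOR NOT c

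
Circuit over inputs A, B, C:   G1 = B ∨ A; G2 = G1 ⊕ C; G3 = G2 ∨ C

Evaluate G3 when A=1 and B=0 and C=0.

G1 = 0 ∨ 1 = 1
G2 = 1 ⊕ 0 = 1
G3 = 1 ∨ 0 = 1

1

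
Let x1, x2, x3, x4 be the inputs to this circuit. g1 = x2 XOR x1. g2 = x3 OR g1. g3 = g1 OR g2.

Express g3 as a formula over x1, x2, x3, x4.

g1 = x2 XOR x1
g2 = x3 OR g1 = x3 OR (x2 XOR x1)
g3 = g1 OR g2 = (x2 XOR x1) OR (x3 OR (x2 XOR x1))

(x2 XOR x1) OR (x3 OR (x2 XOR x1))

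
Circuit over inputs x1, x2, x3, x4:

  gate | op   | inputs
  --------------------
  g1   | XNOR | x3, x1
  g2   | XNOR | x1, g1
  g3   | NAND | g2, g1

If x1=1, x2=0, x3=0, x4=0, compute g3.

1

g1 = 0 XNOR 1 = 0
g2 = 1 XNOR 0 = 0
g3 = 0 NAND 0 = 1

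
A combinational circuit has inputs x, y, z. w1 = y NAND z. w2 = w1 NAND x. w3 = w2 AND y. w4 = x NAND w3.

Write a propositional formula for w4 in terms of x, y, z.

w1 = y NAND z
w2 = w1 NAND x = (y NAND z) NAND x
w3 = w2 AND y = ((y NAND z) NAND x) AND y
w4 = x NAND w3 = x NAND (((y NAND z) NAND x) AND y)

x NAND (((y NAND z) NAND x) AND y)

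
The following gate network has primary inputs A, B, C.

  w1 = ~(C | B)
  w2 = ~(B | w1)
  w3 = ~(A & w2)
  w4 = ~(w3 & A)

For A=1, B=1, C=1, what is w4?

0

w1 = ~(1 | 1) = 0
w2 = ~(1 | 0) = 0
w3 = ~(1 & 0) = 1
w4 = ~(1 & 1) = 0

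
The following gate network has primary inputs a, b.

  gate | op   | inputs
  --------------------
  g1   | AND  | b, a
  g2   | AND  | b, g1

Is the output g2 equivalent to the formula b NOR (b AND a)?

g1 = b AND a
g2 = b AND g1 = b AND (b AND a)
At a=0, b=0: circuit gives 0, formula gives 1.

No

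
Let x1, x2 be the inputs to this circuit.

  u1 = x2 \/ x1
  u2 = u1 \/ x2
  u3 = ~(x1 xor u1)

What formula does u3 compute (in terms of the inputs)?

~(x1 xor (x2 \/ x1))

u1 = x2 \/ x1
u3 = ~(x1 xor u1) = ~(x1 xor (x2 \/ x1))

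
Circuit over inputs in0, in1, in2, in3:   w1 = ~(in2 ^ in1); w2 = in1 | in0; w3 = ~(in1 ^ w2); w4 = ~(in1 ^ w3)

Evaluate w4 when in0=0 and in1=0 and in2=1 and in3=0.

0

w2 = 0 | 0 = 0
w3 = ~(0 ^ 0) = 1
w4 = ~(0 ^ 1) = 0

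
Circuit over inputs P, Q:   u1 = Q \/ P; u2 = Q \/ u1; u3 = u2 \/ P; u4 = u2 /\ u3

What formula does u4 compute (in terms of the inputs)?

(Q \/ (Q \/ P)) /\ ((Q \/ (Q \/ P)) \/ P)

u1 = Q \/ P
u2 = Q \/ u1 = Q \/ (Q \/ P)
u3 = u2 \/ P = (Q \/ (Q \/ P)) \/ P
u4 = u2 /\ u3 = (Q \/ (Q \/ P)) /\ ((Q \/ (Q \/ P)) \/ P)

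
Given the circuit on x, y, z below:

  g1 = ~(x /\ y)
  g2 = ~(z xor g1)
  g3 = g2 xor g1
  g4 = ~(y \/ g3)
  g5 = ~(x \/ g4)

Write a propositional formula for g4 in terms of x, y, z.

g1 = ~(x /\ y)
g2 = ~(z xor g1) = ~(z xor (~(x /\ y)))
g3 = g2 xor g1 = (~(z xor (~(x /\ y)))) xor (~(x /\ y))
g4 = ~(y \/ g3) = ~(y \/ ((~(z xor (~(x /\ y)))) xor (~(x /\ y))))

~(y \/ ((~(z xor (~(x /\ y)))) xor (~(x /\ y))))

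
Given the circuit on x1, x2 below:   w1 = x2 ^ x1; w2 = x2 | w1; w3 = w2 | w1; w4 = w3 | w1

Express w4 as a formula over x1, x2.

w1 = x2 ^ x1
w2 = x2 | w1 = x2 | (x2 ^ x1)
w3 = w2 | w1 = (x2 | (x2 ^ x1)) | (x2 ^ x1)
w4 = w3 | w1 = ((x2 | (x2 ^ x1)) | (x2 ^ x1)) | (x2 ^ x1)

((x2 | (x2 ^ x1)) | (x2 ^ x1)) | (x2 ^ x1)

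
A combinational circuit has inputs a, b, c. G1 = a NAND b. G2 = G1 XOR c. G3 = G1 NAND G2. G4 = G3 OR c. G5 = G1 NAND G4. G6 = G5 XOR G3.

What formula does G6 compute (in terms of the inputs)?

G1 = a NAND b
G2 = G1 XOR c = (a NAND b) XOR c
G3 = G1 NAND G2 = (a NAND b) NAND ((a NAND b) XOR c)
G4 = G3 OR c = ((a NAND b) NAND ((a NAND b) XOR c)) OR c
G5 = G1 NAND G4 = (a NAND b) NAND (((a NAND b) NAND ((a NAND b) XOR c)) OR c)
G6 = G5 XOR G3 = ((a NAND b) NAND (((a NAND b) NAND ((a NAND b) XOR c)) OR c)) XOR ((a NAND b) NAND ((a NAND b) XOR c))

((a NAND b) NAND (((a NAND b) NAND ((a NAND b) XOR c)) OR c)) XOR ((a NAND b) NAND ((a NAND b) XOR c))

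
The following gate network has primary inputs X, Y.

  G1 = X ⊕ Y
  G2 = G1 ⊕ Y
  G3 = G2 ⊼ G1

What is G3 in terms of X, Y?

((X ⊕ Y) ⊕ Y) ⊼ (X ⊕ Y)

G1 = X ⊕ Y
G2 = G1 ⊕ Y = (X ⊕ Y) ⊕ Y
G3 = G2 ⊼ G1 = ((X ⊕ Y) ⊕ Y) ⊼ (X ⊕ Y)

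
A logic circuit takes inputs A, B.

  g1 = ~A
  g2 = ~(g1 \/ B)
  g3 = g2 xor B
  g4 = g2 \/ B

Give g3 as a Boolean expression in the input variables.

g1 = ~A
g2 = ~(g1 \/ B) = ~(~A \/ B)
g3 = g2 xor B = (~(~A \/ B)) xor B

(~(~A \/ B)) xor B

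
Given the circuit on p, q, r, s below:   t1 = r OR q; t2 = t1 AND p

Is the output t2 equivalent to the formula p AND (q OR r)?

t1 = r OR q
t2 = t1 AND p = (r OR q) AND p
At p=0, q=0, r=0, s=0: circuit gives 0, formula gives 0.
At p=1, q=0, r=1, s=0: circuit gives 1, formula gives 1.
Agrees on all 16 inputs.

Yes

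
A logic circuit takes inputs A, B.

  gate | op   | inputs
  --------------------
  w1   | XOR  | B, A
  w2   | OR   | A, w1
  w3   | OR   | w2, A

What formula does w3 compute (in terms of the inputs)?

(A OR (B XOR A)) OR A

w1 = B XOR A
w2 = A OR w1 = A OR (B XOR A)
w3 = w2 OR A = (A OR (B XOR A)) OR A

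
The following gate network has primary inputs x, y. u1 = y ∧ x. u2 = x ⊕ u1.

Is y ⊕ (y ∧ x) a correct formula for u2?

u1 = y ∧ x
u2 = x ⊕ u1 = x ⊕ (y ∧ x)
At x=0, y=1: circuit gives 0, formula gives 1.

No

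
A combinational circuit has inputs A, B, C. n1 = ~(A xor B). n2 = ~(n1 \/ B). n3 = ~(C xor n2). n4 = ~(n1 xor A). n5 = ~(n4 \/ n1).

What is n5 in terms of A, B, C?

n1 = ~(A xor B)
n4 = ~(n1 xor A) = ~((~(A xor B)) xor A)
n5 = ~(n4 \/ n1) = ~((~((~(A xor B)) xor A)) \/ (~(A xor B)))

~((~((~(A xor B)) xor A)) \/ (~(A xor B)))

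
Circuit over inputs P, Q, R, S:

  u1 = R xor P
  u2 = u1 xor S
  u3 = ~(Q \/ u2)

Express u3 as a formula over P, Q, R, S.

u1 = R xor P
u2 = u1 xor S = (R xor P) xor S
u3 = ~(Q \/ u2) = ~(Q \/ ((R xor P) xor S))

~(Q \/ ((R xor P) xor S))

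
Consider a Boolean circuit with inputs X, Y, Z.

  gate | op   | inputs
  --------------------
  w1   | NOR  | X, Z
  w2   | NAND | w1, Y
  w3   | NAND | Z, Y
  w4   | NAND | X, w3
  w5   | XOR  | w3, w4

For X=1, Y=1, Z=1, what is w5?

w3 = 1 NAND 1 = 0
w4 = 1 NAND 0 = 1
w5 = 0 XOR 1 = 1

1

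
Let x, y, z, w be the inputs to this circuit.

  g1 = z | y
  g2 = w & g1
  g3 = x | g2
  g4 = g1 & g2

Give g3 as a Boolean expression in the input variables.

x | (w & (z | y))

g1 = z | y
g2 = w & g1 = w & (z | y)
g3 = x | g2 = x | (w & (z | y))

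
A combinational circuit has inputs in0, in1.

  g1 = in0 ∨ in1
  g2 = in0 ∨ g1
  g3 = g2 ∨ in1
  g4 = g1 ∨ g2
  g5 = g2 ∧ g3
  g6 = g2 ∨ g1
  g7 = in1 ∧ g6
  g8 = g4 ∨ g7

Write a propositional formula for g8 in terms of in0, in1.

g1 = in0 ∨ in1
g2 = in0 ∨ g1 = in0 ∨ (in0 ∨ in1)
g4 = g1 ∨ g2 = (in0 ∨ in1) ∨ (in0 ∨ (in0 ∨ in1))
g6 = g2 ∨ g1 = (in0 ∨ (in0 ∨ in1)) ∨ (in0 ∨ in1)
g7 = in1 ∧ g6 = in1 ∧ ((in0 ∨ (in0 ∨ in1)) ∨ (in0 ∨ in1))
g8 = g4 ∨ g7 = ((in0 ∨ in1) ∨ (in0 ∨ (in0 ∨ in1))) ∨ (in1 ∧ ((in0 ∨ (in0 ∨ in1)) ∨ (in0 ∨ in1)))

((in0 ∨ in1) ∨ (in0 ∨ (in0 ∨ in1))) ∨ (in1 ∧ ((in0 ∨ (in0 ∨ in1)) ∨ (in0 ∨ in1)))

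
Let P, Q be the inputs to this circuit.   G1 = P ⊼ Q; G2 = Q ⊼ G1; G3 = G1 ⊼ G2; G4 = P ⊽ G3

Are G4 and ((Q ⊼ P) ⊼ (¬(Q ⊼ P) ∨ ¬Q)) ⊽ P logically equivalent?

G1 = P ⊼ Q
G2 = Q ⊼ G1 = Q ⊼ (P ⊼ Q)
G3 = G1 ⊼ G2 = (P ⊼ Q) ⊼ (Q ⊼ (P ⊼ Q))
G4 = P ⊽ G3 = P ⊽ ((P ⊼ Q) ⊼ (Q ⊼ (P ⊼ Q)))
At P=0, Q=1: circuit gives 0, formula gives 0.
At P=0, Q=0: circuit gives 1, formula gives 1.
Agrees on all 4 inputs.

Yes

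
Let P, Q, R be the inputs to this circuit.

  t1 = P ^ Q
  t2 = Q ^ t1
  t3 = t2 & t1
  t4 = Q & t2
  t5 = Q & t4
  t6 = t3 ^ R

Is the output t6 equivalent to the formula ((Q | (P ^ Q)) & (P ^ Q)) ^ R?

No

t1 = P ^ Q
t2 = Q ^ t1 = Q ^ (P ^ Q)
t3 = t2 & t1 = (Q ^ (P ^ Q)) & (P ^ Q)
t6 = t3 ^ R = ((Q ^ (P ^ Q)) & (P ^ Q)) ^ R
At P=0, Q=1, R=0: circuit gives 0, formula gives 1.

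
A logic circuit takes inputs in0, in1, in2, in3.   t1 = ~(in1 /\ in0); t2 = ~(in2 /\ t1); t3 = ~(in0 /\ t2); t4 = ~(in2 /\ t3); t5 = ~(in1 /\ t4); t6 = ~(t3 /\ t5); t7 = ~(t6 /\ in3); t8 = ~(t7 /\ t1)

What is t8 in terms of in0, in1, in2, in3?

~((~((~((~(in0 /\ (~(in2 /\ (~(in1 /\ in0)))))) /\ (~(in1 /\ (~(in2 /\ (~(in0 /\ (~(in2 /\ (~(in1 /\ in0)))))))))))) /\ in3)) /\ (~(in1 /\ in0)))

t1 = ~(in1 /\ in0)
t2 = ~(in2 /\ t1) = ~(in2 /\ (~(in1 /\ in0)))
t3 = ~(in0 /\ t2) = ~(in0 /\ (~(in2 /\ (~(in1 /\ in0)))))
t4 = ~(in2 /\ t3) = ~(in2 /\ (~(in0 /\ (~(in2 /\ (~(in1 /\ in0)))))))
t5 = ~(in1 /\ t4) = ~(in1 /\ (~(in2 /\ (~(in0 /\ (~(in2 /\ (~(in1 /\ in0)))))))))
t6 = ~(t3 /\ t5) = ~((~(in0 /\ (~(in2 /\ (~(in1 /\ in0)))))) /\ (~(in1 /\ (~(in2 /\ (~(in0 /\ (~(in2 /\ (~(in1 /\ in0)))))))))))
t7 = ~(t6 /\ in3) = ~((~((~(in0 /\ (~(in2 /\ (~(in1 /\ in0)))))) /\ (~(in1 /\ (~(in2 /\ (~(in0 /\ (~(in2 /\ (~(in1 /\ in0)))))))))))) /\ in3)
t8 = ~(t7 /\ t1) = ~((~((~((~(in0 /\ (~(in2 /\ (~(in1 /\ in0)))))) /\ (~(in1 /\ (~(in2 /\ (~(in0 /\ (~(in2 /\ (~(in1 /\ in0)))))))))))) /\ in3)) /\ (~(in1 /\ in0)))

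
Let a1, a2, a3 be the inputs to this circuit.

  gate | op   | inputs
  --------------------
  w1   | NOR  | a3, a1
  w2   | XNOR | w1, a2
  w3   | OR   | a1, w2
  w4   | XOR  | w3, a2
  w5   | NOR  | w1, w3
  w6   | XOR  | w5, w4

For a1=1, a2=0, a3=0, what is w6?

1

w1 = 0 NOR 1 = 0
w2 = 0 XNOR 0 = 1
w3 = 1 OR 1 = 1
w4 = 1 XOR 0 = 1
w5 = 0 NOR 1 = 0
w6 = 0 XOR 1 = 1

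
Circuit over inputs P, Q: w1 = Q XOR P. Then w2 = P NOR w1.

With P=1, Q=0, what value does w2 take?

w1 = 0 XOR 1 = 1
w2 = 1 NOR 1 = 0

0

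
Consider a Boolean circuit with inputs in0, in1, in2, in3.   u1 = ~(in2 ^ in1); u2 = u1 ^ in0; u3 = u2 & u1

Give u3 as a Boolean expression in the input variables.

((~(in2 ^ in1)) ^ in0) & (~(in2 ^ in1))

u1 = ~(in2 ^ in1)
u2 = u1 ^ in0 = (~(in2 ^ in1)) ^ in0
u3 = u2 & u1 = ((~(in2 ^ in1)) ^ in0) & (~(in2 ^ in1))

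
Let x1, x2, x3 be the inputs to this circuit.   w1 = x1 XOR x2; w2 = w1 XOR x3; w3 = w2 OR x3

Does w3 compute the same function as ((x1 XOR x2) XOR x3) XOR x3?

w1 = x1 XOR x2
w2 = w1 XOR x3 = (x1 XOR x2) XOR x3
w3 = w2 OR x3 = ((x1 XOR x2) XOR x3) OR x3
At x1=0, x2=0, x3=1: circuit gives 1, formula gives 0.

No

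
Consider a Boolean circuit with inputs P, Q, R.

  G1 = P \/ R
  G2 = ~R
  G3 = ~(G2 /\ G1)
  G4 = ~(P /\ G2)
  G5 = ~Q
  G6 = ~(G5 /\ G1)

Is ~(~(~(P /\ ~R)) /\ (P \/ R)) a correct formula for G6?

No

G1 = P \/ R
G5 = ~Q
G6 = ~(G5 /\ G1) = ~(~Q /\ (P \/ R))
At P=0, Q=0, R=1: circuit gives 0, formula gives 1.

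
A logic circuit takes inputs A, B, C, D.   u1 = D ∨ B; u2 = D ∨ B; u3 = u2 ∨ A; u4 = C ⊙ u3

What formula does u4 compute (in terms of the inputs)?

u2 = D ∨ B
u3 = u2 ∨ A = (D ∨ B) ∨ A
u4 = C ⊙ u3 = C ⊙ ((D ∨ B) ∨ A)

C ⊙ ((D ∨ B) ∨ A)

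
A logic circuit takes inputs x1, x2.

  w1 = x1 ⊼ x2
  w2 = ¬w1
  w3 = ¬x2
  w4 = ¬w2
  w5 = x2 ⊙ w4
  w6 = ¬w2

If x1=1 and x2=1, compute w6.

0

w1 = 1 ⊼ 1 = 0
w2 = ¬0 = 1
w6 = ¬1 = 0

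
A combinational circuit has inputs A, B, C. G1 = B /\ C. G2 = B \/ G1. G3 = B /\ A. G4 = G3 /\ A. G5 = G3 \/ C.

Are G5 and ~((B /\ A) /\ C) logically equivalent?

G3 = B /\ A
G5 = G3 \/ C = (B /\ A) \/ C
At A=0, B=0, C=0: circuit gives 0, formula gives 1.

No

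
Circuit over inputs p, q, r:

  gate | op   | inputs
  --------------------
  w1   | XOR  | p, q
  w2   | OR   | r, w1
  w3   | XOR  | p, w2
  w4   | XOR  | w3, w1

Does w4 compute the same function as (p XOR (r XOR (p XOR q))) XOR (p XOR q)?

No

w1 = p XOR q
w2 = r OR w1 = r OR (p XOR q)
w3 = p XOR w2 = p XOR (r OR (p XOR q))
w4 = w3 XOR w1 = (p XOR (r OR (p XOR q))) XOR (p XOR q)
At p=0, q=1, r=1: circuit gives 0, formula gives 1.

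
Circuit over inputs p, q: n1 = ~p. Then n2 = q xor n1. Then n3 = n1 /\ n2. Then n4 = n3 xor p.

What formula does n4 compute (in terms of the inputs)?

(~p /\ (q xor ~p)) xor p

n1 = ~p
n2 = q xor n1 = q xor ~p
n3 = n1 /\ n2 = ~p /\ (q xor ~p)
n4 = n3 xor p = (~p /\ (q xor ~p)) xor p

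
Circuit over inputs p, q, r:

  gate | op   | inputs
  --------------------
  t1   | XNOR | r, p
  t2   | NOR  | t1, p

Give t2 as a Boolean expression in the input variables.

t1 = r XNOR p
t2 = t1 NOR p = (r XNOR p) NOR p

(r XNOR p) NOR p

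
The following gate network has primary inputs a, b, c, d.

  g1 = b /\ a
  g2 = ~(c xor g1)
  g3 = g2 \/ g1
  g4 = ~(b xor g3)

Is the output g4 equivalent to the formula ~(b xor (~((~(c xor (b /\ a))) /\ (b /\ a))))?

g1 = b /\ a
g2 = ~(c xor g1) = ~(c xor (b /\ a))
g3 = g2 \/ g1 = (~(c xor (b /\ a))) \/ (b /\ a)
g4 = ~(b xor g3) = ~(b xor ((~(c xor (b /\ a))) \/ (b /\ a)))
At a=0, b=0, c=1, d=0: circuit gives 1, formula gives 0.

No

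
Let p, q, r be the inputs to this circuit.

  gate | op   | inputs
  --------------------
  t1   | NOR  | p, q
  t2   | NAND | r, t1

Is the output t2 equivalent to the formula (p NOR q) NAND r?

Yes

t1 = p NOR q
t2 = r NAND t1 = r NAND (p NOR q)
At p=0, q=0, r=1: circuit gives 0, formula gives 0.
At p=0, q=0, r=0: circuit gives 1, formula gives 1.
Agrees on all 8 inputs.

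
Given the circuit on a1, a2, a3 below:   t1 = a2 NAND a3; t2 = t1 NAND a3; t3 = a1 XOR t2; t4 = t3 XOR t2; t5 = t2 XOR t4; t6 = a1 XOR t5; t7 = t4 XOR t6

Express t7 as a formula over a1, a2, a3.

((a1 XOR ((a2 NAND a3) NAND a3)) XOR ((a2 NAND a3) NAND a3)) XOR (a1 XOR (((a2 NAND a3) NAND a3) XOR ((a1 XOR ((a2 NAND a3) NAND a3)) XOR ((a2 NAND a3) NAND a3))))

t1 = a2 NAND a3
t2 = t1 NAND a3 = (a2 NAND a3) NAND a3
t3 = a1 XOR t2 = a1 XOR ((a2 NAND a3) NAND a3)
t4 = t3 XOR t2 = (a1 XOR ((a2 NAND a3) NAND a3)) XOR ((a2 NAND a3) NAND a3)
t5 = t2 XOR t4 = ((a2 NAND a3) NAND a3) XOR ((a1 XOR ((a2 NAND a3) NAND a3)) XOR ((a2 NAND a3) NAND a3))
t6 = a1 XOR t5 = a1 XOR (((a2 NAND a3) NAND a3) XOR ((a1 XOR ((a2 NAND a3) NAND a3)) XOR ((a2 NAND a3) NAND a3)))
t7 = t4 XOR t6 = ((a1 XOR ((a2 NAND a3) NAND a3)) XOR ((a2 NAND a3) NAND a3)) XOR (a1 XOR (((a2 NAND a3) NAND a3) XOR ((a1 XOR ((a2 NAND a3) NAND a3)) XOR ((a2 NAND a3) NAND a3))))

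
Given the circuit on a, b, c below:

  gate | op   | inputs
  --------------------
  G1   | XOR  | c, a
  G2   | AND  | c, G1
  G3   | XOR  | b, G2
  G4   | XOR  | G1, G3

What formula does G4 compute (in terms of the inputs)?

(c XOR a) XOR (b XOR (c AND (c XOR a)))

G1 = c XOR a
G2 = c AND G1 = c AND (c XOR a)
G3 = b XOR G2 = b XOR (c AND (c XOR a))
G4 = G1 XOR G3 = (c XOR a) XOR (b XOR (c AND (c XOR a)))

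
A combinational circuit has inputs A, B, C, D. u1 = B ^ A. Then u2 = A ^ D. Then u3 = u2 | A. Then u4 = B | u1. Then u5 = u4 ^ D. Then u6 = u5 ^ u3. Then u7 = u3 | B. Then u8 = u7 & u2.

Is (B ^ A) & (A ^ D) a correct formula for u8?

u2 = A ^ D
u3 = u2 | A = (A ^ D) | A
u7 = u3 | B = ((A ^ D) | A) | B
u8 = u7 & u2 = (((A ^ D) | A) | B) & (A ^ D)
At A=0, B=0, C=0, D=1: circuit gives 1, formula gives 0.

No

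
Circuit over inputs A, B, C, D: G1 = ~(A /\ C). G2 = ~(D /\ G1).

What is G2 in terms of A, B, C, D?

G1 = ~(A /\ C)
G2 = ~(D /\ G1) = ~(D /\ (~(A /\ C)))

~(D /\ (~(A /\ C)))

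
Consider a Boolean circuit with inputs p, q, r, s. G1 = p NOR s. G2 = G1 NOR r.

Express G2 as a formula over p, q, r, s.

G1 = p NOR s
G2 = G1 NOR r = (p NOR s) NOR r

(p NOR s) NOR r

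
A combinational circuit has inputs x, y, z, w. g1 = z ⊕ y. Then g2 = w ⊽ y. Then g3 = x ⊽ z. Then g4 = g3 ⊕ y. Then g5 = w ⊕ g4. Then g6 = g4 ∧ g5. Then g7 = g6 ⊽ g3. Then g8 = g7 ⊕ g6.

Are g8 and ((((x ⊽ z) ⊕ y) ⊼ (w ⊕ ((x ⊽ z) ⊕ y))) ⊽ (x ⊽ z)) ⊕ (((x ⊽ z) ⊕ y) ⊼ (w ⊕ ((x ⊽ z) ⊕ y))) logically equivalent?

g3 = x ⊽ z
g4 = g3 ⊕ y = (x ⊽ z) ⊕ y
g5 = w ⊕ g4 = w ⊕ ((x ⊽ z) ⊕ y)
g6 = g4 ∧ g5 = ((x ⊽ z) ⊕ y) ∧ (w ⊕ ((x ⊽ z) ⊕ y))
g7 = g6 ⊽ g3 = (((x ⊽ z) ⊕ y) ∧ (w ⊕ ((x ⊽ z) ⊕ y))) ⊽ (x ⊽ z)
g8 = g7 ⊕ g6 = ((((x ⊽ z) ⊕ y) ∧ (w ⊕ ((x ⊽ z) ⊕ y))) ⊽ (x ⊽ z)) ⊕ (((x ⊽ z) ⊕ y) ∧ (w ⊕ ((x ⊽ z) ⊕ y)))
At x=0, y=0, z=0, w=0: circuit gives 1, formula gives 0.

No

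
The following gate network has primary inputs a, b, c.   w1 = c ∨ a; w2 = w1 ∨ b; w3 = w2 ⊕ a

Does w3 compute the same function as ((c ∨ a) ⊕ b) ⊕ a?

w1 = c ∨ a
w2 = w1 ∨ b = (c ∨ a) ∨ b
w3 = w2 ⊕ a = ((c ∨ a) ∨ b) ⊕ a
At a=0, b=1, c=1: circuit gives 1, formula gives 0.

No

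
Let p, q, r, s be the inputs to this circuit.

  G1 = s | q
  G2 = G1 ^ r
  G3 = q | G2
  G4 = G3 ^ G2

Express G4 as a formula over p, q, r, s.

G1 = s | q
G2 = G1 ^ r = (s | q) ^ r
G3 = q | G2 = q | ((s | q) ^ r)
G4 = G3 ^ G2 = (q | ((s | q) ^ r)) ^ ((s | q) ^ r)

(q | ((s | q) ^ r)) ^ ((s | q) ^ r)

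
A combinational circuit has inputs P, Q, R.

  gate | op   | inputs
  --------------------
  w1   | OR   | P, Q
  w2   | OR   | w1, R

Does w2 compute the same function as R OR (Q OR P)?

Yes

w1 = P OR Q
w2 = w1 OR R = (P OR Q) OR R
At P=0, Q=0, R=0: circuit gives 0, formula gives 0.
At P=0, Q=0, R=1: circuit gives 1, formula gives 1.
Agrees on all 8 inputs.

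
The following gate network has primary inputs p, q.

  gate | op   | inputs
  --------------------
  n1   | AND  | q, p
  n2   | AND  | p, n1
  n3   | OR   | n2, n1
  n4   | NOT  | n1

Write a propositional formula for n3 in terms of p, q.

n1 = q AND p
n2 = p AND n1 = p AND (q AND p)
n3 = n2 OR n1 = (p AND (q AND p)) OR (q AND p)

(p AND (q AND p)) OR (q AND p)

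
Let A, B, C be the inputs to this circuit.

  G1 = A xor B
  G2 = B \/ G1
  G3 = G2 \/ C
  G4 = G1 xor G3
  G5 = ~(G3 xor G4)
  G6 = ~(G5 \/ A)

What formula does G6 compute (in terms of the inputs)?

~((~(((B \/ (A xor B)) \/ C) xor ((A xor B) xor ((B \/ (A xor B)) \/ C)))) \/ A)

G1 = A xor B
G2 = B \/ G1 = B \/ (A xor B)
G3 = G2 \/ C = (B \/ (A xor B)) \/ C
G4 = G1 xor G3 = (A xor B) xor ((B \/ (A xor B)) \/ C)
G5 = ~(G3 xor G4) = ~(((B \/ (A xor B)) \/ C) xor ((A xor B) xor ((B \/ (A xor B)) \/ C)))
G6 = ~(G5 \/ A) = ~((~(((B \/ (A xor B)) \/ C) xor ((A xor B) xor ((B \/ (A xor B)) \/ C)))) \/ A)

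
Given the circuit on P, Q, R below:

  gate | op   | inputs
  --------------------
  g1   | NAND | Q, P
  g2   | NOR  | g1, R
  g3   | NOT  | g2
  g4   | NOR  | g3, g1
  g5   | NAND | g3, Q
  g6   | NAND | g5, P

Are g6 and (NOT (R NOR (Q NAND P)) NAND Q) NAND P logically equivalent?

Yes

g1 = Q NAND P
g2 = g1 NOR R = (Q NAND P) NOR R
g3 = NOT g2 = NOT ((Q NAND P) NOR R)
g5 = g3 NAND Q = NOT ((Q NAND P) NOR R) NAND Q
g6 = g5 NAND P = (NOT ((Q NAND P) NOR R) NAND Q) NAND P
At P=1, Q=0, R=0: circuit gives 0, formula gives 0.
At P=0, Q=0, R=0: circuit gives 1, formula gives 1.
Agrees on all 8 inputs.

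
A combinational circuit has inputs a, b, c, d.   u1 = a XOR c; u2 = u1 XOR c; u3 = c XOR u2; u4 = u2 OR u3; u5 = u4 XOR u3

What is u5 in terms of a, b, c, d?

(((a XOR c) XOR c) OR (c XOR ((a XOR c) XOR c))) XOR (c XOR ((a XOR c) XOR c))

u1 = a XOR c
u2 = u1 XOR c = (a XOR c) XOR c
u3 = c XOR u2 = c XOR ((a XOR c) XOR c)
u4 = u2 OR u3 = ((a XOR c) XOR c) OR (c XOR ((a XOR c) XOR c))
u5 = u4 XOR u3 = (((a XOR c) XOR c) OR (c XOR ((a XOR c) XOR c))) XOR (c XOR ((a XOR c) XOR c))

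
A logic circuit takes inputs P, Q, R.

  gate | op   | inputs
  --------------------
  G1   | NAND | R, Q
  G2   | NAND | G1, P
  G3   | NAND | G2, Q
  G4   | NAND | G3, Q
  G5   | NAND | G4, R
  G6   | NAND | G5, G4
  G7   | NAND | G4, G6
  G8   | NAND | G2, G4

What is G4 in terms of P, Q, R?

(((R NAND Q) NAND P) NAND Q) NAND Q

G1 = R NAND Q
G2 = G1 NAND P = (R NAND Q) NAND P
G3 = G2 NAND Q = ((R NAND Q) NAND P) NAND Q
G4 = G3 NAND Q = (((R NAND Q) NAND P) NAND Q) NAND Q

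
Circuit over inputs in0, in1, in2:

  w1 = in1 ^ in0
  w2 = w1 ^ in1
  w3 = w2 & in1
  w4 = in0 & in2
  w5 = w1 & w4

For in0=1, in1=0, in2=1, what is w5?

1

w1 = 0 ^ 1 = 1
w4 = 1 & 1 = 1
w5 = 1 & 1 = 1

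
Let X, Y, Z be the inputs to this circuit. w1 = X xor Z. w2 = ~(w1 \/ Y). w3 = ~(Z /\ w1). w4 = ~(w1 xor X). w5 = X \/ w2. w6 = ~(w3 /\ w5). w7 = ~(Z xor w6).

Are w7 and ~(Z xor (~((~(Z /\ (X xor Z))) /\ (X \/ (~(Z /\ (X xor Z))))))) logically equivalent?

w1 = X xor Z
w2 = ~(w1 \/ Y) = ~((X xor Z) \/ Y)
w3 = ~(Z /\ w1) = ~(Z /\ (X xor Z))
w5 = X \/ w2 = X \/ (~((X xor Z) \/ Y))
w6 = ~(w3 /\ w5) = ~((~(Z /\ (X xor Z))) /\ (X \/ (~((X xor Z) \/ Y))))
w7 = ~(Z xor w6) = ~(Z xor (~((~(Z /\ (X xor Z))) /\ (X \/ (~((X xor Z) \/ Y))))))
At X=0, Y=1, Z=0: circuit gives 0, formula gives 1.

No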